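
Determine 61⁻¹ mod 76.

5

By the extended Euclidean algorithm:
76 = 1*61 + 15
61 = 4*15 + 1
15 = 15*1 + 0
gcd(61, 76) = 1, so the inverse exists.
Back-substitute for 1:
1 = 1*61 − 4*15
  = −4*76 + 5*61
So 61⁻¹ ≡ 5 (mod 76).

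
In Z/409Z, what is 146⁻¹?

409 = 2×146 + 117
146 = 1×117 + 29
117 = 4×29 + 1
29 = 29×1 + 0
gcd(146, 409) = 1, so the inverse exists.
Bézout: 1 = 5×409 − 14×146.
So 146⁻¹ ≡ −14 ≡ 395 (mod 409).

395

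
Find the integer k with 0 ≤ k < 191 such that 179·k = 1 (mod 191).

191 = 1·179 + 12
179 = 14·12 + 11
12 = 1·11 + 1
11 = 11·1 + 0
gcd(179, 191) = 1, so the inverse exists.
Back-substitute for 1:
1 = 1·12 − 1·11
  = −1·179 + 15·12
  = 15·191 − 16·179
So 179⁻¹ ≡ −16 ≡ 175 (mod 191).

175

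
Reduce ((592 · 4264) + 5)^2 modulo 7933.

2375

592 · 4264 = 2524288 ≡ 1594 (mod 7933)
1594 + 5 = 1599
(1599)^2 ≡ 2375 (mod 7933)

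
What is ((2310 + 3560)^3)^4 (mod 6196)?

5676

2310 + 3560 = 5870
(5870)^3 ≡ 2056 (mod 6196)
(2056)^4 ≡ 5676 (mod 6196)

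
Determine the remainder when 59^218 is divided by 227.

81

59^1 ≡ 59 (mod 227)
59^2 ≡ 59^2 = 3481 ≡ 76 (mod 227)
59^4 ≡ 76^2 = 5776 ≡ 101 (mod 227)
59^8 ≡ 101^2 = 10201 ≡ 213 (mod 227)
59^16 ≡ 213^2 = 45369 ≡ 196 (mod 227)
59^32 ≡ 196^2 = 38416 ≡ 53 (mod 227)
59^64 ≡ 53^2 = 2809 ≡ 85 (mod 227)
59^128 ≡ 85^2 = 7225 ≡ 188 (mod 227)
59^218 = 59^128 × 59^64 × 59^16 × 59^8 × 59^2 ≡ 188 × 85 × 196 × 213 × 76 (mod 227).
Accumulate the product:
188 × 85 = 15980 ≡ 90
90 × 196 = 17640 ≡ 161
161 × 213 = 34293 ≡ 16
16 × 76 = 1216 ≡ 81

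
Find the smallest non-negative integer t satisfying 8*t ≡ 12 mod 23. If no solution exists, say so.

gcd(8, 23) = 1, so a unique solution mod 23 exists.
8⁻¹ ≡ 3 (mod 23).
t ≡ 3*12 ≡ 13 (mod 23).

13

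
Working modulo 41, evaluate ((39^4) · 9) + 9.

30

(39)^4 ≡ 16 (mod 41)
16 · 9 = 144 ≡ 21 (mod 41)
21 + 9 = 30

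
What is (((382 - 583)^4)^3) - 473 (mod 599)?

17

382 - 583 = -201 ≡ 398 (mod 599)
(398)^4 ≡ 543 (mod 599)
(543)^3 ≡ 490 (mod 599)
490 - 473 = 17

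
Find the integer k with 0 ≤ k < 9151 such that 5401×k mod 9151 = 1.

5127

9151 = 1×5401 + 3750
5401 = 1×3750 + 1651
3750 = 2×1651 + 448
1651 = 3×448 + 307
448 = 1×307 + 141
307 = 2×141 + 25
141 = 5×25 + 16
25 = 1×16 + 9
16 = 1×9 + 7
9 = 1×7 + 2
7 = 3×2 + 1
2 = 2×1 + 0
gcd(5401, 9151) = 1, so the inverse exists.
Back-substitute for 1:
1 = 1×7 − 3×2
  = −3×9 + 4×7
  = 4×16 − 7×9
  = −7×25 + 11×16
  = 11×141 − 62×25
  = −62×307 + 135×141
  = 135×448 − 197×307
  = −197×1651 + 726×448
  = 726×3750 − 1649×1651
  = −1649×5401 + 2375×3750
  = 2375×9151 − 4024×5401
So 5401⁻¹ ≡ −4024 ≡ 5127 (mod 9151).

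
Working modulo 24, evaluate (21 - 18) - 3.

21 - 18 = 3
3 - 3 = 0

0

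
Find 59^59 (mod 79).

59 in binary is 111011, i.e. 59 = 32 + 16 + 8 + 2 + 1.
59^1 ≡ 59 (mod 79)
59^2 ≡ 59^2 = 3481 ≡ 5 (mod 79)
59^4 ≡ 5^2 = 25 (mod 79)
59^8 ≡ 25^2 = 625 ≡ 72 (mod 79)
59^16 ≡ 72^2 = 5184 ≡ 49 (mod 79)
59^32 ≡ 49^2 = 2401 ≡ 31 (mod 79)
59^59 = 59^32 · 59^16 · 59^8 · 59^2 · 59^1 ≡ 31 · 49 · 72 · 5 · 59 (mod 79).
Accumulate the product:
31 · 49 = 1519 ≡ 18
18 · 72 = 1296 ≡ 32
32 · 5 = 160 ≡ 2
2 · 59 = 118 ≡ 39

39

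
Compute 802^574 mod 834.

136

Using repeated squaring:
574 in binary is 1000111110, i.e. 574 = 512 + 32 + 16 + 8 + 4 + 2.
802^1 ≡ 802 (mod 834)
802^2 ≡ 802^2 = 643204 ≡ 190 (mod 834)
802^4 ≡ 190^2 = 36100 ≡ 238 (mod 834)
802^8 ≡ 238^2 = 56644 ≡ 766 (mod 834)
802^16 ≡ 766^2 = 586756 ≡ 454 (mod 834)
802^32 ≡ 454^2 = 206116 ≡ 118 (mod 834)
802^64 ≡ 118^2 = 13924 ≡ 580 (mod 834)
802^128 ≡ 580^2 = 336400 ≡ 298 (mod 834)
802^256 ≡ 298^2 = 88804 ≡ 400 (mod 834)
802^512 ≡ 400^2 = 160000 ≡ 706 (mod 834)
802^574 = 802^512 * 802^32 * 802^16 * 802^8 * 802^4 * 802^2 ≡ 706 * 118 * 454 * 766 * 238 * 190 (mod 834).
Accumulate the product:
706 * 118 = 83308 ≡ 742
742 * 454 = 336868 ≡ 766
766 * 766 = 586756 ≡ 454
454 * 238 = 108052 ≡ 466
466 * 190 = 88540 ≡ 136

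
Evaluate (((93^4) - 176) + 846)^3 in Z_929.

64

(93)^4 ≡ 263 (mod 929)
263 - 176 = 87
87 + 846 = 933 ≡ 4 (mod 929)
(4)^3 ≡ 64 (mod 929)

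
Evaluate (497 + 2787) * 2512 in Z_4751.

1672

497 + 2787 = 3284
3284 * 2512 = 8249408 ≡ 1672 (mod 4751)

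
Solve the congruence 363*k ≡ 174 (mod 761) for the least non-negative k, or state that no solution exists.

164

gcd(363, 761) = 1, so a unique solution mod 761 exists.
363⁻¹ ≡ 587 (mod 761).
k ≡ 587*174 ≡ 164 (mod 761).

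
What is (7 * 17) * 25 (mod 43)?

8

7 * 17 = 119 ≡ 33 (mod 43)
33 * 25 = 825 ≡ 8 (mod 43)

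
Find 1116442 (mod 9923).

5066

1116442 = 112×9923 + 5066, so 1116442 ≡ 5066 (mod 9923).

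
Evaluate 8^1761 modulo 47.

18

Compute successive squares:
1761 in binary is 11011100001, i.e. 1761 = 1024 + 512 + 128 + 64 + 32 + 1.
8^1 ≡ 8 (mod 47)
8^2 ≡ 8^2 = 64 ≡ 17 (mod 47)
8^4 ≡ 17^2 = 289 ≡ 7 (mod 47)
8^8 ≡ 7^2 = 49 ≡ 2 (mod 47)
8^16 ≡ 2^2 = 4 (mod 47)
8^32 ≡ 4^2 = 16 (mod 47)
8^64 ≡ 16^2 = 256 ≡ 21 (mod 47)
8^128 ≡ 21^2 = 441 ≡ 18 (mod 47)
8^256 ≡ 18^2 = 324 ≡ 42 (mod 47)
8^512 ≡ 42^2 = 1764 ≡ 25 (mod 47)
8^1024 ≡ 25^2 = 625 ≡ 14 (mod 47)
8^1761 = 8^1024 × 8^512 × 8^128 × 8^64 × 8^32 × 8^1 ≡ 14 × 25 × 18 × 21 × 16 × 8 (mod 47).
Accumulate the product:
14 × 25 = 350 ≡ 21
21 × 18 = 378 ≡ 2
2 × 21 = 42
42 × 16 = 672 ≡ 14
14 × 8 = 112 ≡ 18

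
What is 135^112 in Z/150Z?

By square-and-multiply:
112 in binary is 1110000, i.e. 112 = 64 + 32 + 16.
135^1 ≡ 135 (mod 150)
135^2 ≡ 135^2 = 18225 ≡ 75 (mod 150)
135^4 ≡ 75^2 = 5625 ≡ 75 (mod 150)
135^8 ≡ 75^2 = 5625 ≡ 75 (mod 150)
135^16 ≡ 75^2 = 5625 ≡ 75 (mod 150)
135^32 ≡ 75^2 = 5625 ≡ 75 (mod 150)
135^64 ≡ 75^2 = 5625 ≡ 75 (mod 150)
135^112 = 135^64 * 135^32 * 135^16 ≡ 75 * 75 * 75 (mod 150).
Accumulate the product:
75 * 75 = 5625 ≡ 75
75 * 75 = 5625 ≡ 75

75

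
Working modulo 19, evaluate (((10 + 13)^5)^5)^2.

17

10 + 13 = 23 ≡ 4 (mod 19)
(4)^5 ≡ 17 (mod 19)
(17)^5 ≡ 6 (mod 19)
(6)^2 ≡ 17 (mod 19)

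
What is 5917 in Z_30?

5917 = 197×30 + 7, so 5917 ≡ 7 (mod 30).

7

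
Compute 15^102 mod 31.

8

102 in binary is 1100110, i.e. 102 = 64 + 32 + 4 + 2.
15^1 ≡ 15 (mod 31)
15^2 ≡ 15^2 = 225 ≡ 8 (mod 31)
15^4 ≡ 8^2 = 64 ≡ 2 (mod 31)
15^8 ≡ 2^2 = 4 (mod 31)
15^16 ≡ 4^2 = 16 (mod 31)
15^32 ≡ 16^2 = 256 ≡ 8 (mod 31)
15^64 ≡ 8^2 = 64 ≡ 2 (mod 31)
15^102 = 15^64 * 15^32 * 15^4 * 15^2 ≡ 2 * 8 * 2 * 8 (mod 31).
Accumulate the product:
2 * 8 = 16
16 * 2 = 32 ≡ 1
1 * 8 = 8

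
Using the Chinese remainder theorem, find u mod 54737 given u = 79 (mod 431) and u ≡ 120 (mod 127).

19043

431⁻¹ mod 127: 431*94 ≡ 1 (mod 127), so 431⁻¹ ≡ 94.
u = 79 + 431*((120 − 79)*94 mod 127) = 79 + 431*44 = 19043.
Check: 19043 mod 431 = 79, 19043 mod 127 = 120. ✓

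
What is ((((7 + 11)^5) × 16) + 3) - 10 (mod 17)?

7 + 11 = 18 ≡ 1 (mod 17)
(1)^5 ≡ 1 (mod 17)
1 × 16 = 16
16 + 3 = 19 ≡ 2 (mod 17)
2 - 10 = -8 ≡ 9 (mod 17)

9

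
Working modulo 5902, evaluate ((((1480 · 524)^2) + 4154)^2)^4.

666

1480 · 524 = 775520 ≡ 2358 (mod 5902)
(2358)^2 ≡ 480 (mod 5902)
480 + 4154 = 4634
(4634)^2 ≡ 2480 (mod 5902)
(2480)^4 ≡ 666 (mod 5902)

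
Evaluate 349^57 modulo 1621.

315

57 in binary is 111001, i.e. 57 = 32 + 16 + 8 + 1.
349^1 ≡ 349 (mod 1621)
349^2 ≡ 349^2 = 121801 ≡ 226 (mod 1621)
349^4 ≡ 226^2 = 51076 ≡ 825 (mod 1621)
349^8 ≡ 825^2 = 680625 ≡ 1426 (mod 1621)
349^16 ≡ 1426^2 = 2033476 ≡ 742 (mod 1621)
349^32 ≡ 742^2 = 550564 ≡ 1045 (mod 1621)
349^57 = 349^32 × 349^16 × 349^8 × 349^1 ≡ 1045 × 742 × 1426 × 349 (mod 1621).
Accumulate the product:
1045 × 742 = 775390 ≡ 552
552 × 1426 = 787152 ≡ 967
967 × 349 = 337483 ≡ 315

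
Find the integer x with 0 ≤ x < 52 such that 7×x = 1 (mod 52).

15

Apply the Euclidean algorithm and back-substitute:
52 = 7*7 + 3
7 = 2*3 + 1
3 = 3*1 + 0
gcd(7, 52) = 1, so the inverse exists.
Bézout: 1 = −2*52 + 15*7.
So 7⁻¹ ≡ 15 (mod 52).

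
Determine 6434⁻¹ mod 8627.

8151

Apply the Euclidean algorithm and back-substitute:
8627 = 1*6434 + 2193
6434 = 2*2193 + 2048
2193 = 1*2048 + 145
2048 = 14*145 + 18
145 = 8*18 + 1
18 = 18*1 + 0
gcd(6434, 8627) = 1, so the inverse exists.
Bézout: 1 = 355*8627 − 476*6434.
So 6434⁻¹ ≡ −476 ≡ 8151 (mod 8627).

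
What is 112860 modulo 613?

112860 = 184×613 + 68, so 112860 ≡ 68 (mod 613).

68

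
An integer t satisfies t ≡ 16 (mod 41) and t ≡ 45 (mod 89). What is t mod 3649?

2804

41⁻¹ mod 89: 41×76 ≡ 1 (mod 89), so 41⁻¹ ≡ 76.
t = 16 + 41×((45 − 16)×76 mod 89) = 16 + 41×68 = 2804.
Check: 2804 mod 41 = 16, 2804 mod 89 = 45. ✓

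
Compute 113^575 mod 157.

71

Using repeated squaring:
575 in binary is 1000111111, i.e. 575 = 512 + 32 + 16 + 8 + 4 + 2 + 1.
113^1 ≡ 113 (mod 157)
113^2 ≡ 113^2 = 12769 ≡ 52 (mod 157)
113^4 ≡ 52^2 = 2704 ≡ 35 (mod 157)
113^8 ≡ 35^2 = 1225 ≡ 126 (mod 157)
113^16 ≡ 126^2 = 15876 ≡ 19 (mod 157)
113^32 ≡ 19^2 = 361 ≡ 47 (mod 157)
113^64 ≡ 47^2 = 2209 ≡ 11 (mod 157)
113^128 ≡ 11^2 = 121 (mod 157)
113^256 ≡ 121^2 = 14641 ≡ 40 (mod 157)
113^512 ≡ 40^2 = 1600 ≡ 30 (mod 157)
113^575 = 113^512 · 113^32 · 113^16 · 113^8 · 113^4 · 113^2 · 113^1 ≡ 30 · 47 · 19 · 126 · 35 · 52 · 113 (mod 157).
Accumulate the product:
30 · 47 = 1410 ≡ 154
154 · 19 = 2926 ≡ 100
100 · 126 = 12600 ≡ 40
40 · 35 = 1400 ≡ 144
144 · 52 = 7488 ≡ 109
109 · 113 = 12317 ≡ 71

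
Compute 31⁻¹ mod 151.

Run the extended Euclidean algorithm:
151 = 4·31 + 27
31 = 1·27 + 4
27 = 6·4 + 3
4 = 1·3 + 1
3 = 3·1 + 0
gcd(31, 151) = 1, so the inverse exists.
Back-substitute for 1:
1 = 1·4 − 1·3
  = −1·27 + 7·4
  = 7·31 − 8·27
  = −8·151 + 39·31
So 31⁻¹ ≡ 39 (mod 151).

39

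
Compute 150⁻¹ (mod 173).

15

Run the extended Euclidean algorithm:
173 = 1*150 + 23
150 = 6*23 + 12
23 = 1*12 + 11
12 = 1*11 + 1
11 = 11*1 + 0
gcd(150, 173) = 1, so the inverse exists.
Back-substitute for 1:
1 = 1*12 − 1*11
  = −1*23 + 2*12
  = 2*150 − 13*23
  = −13*173 + 15*150
So 150⁻¹ ≡ 15 (mod 173).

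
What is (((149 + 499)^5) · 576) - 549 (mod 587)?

83

149 + 499 = 648 ≡ 61 (mod 587)
(61)^5 ≡ 156 (mod 587)
156 · 576 = 89856 ≡ 45 (mod 587)
45 - 549 = -504 ≡ 83 (mod 587)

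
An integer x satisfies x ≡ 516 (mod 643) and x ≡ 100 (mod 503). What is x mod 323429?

643⁻¹ mod 503: 643*406 ≡ 1 (mod 503), so 643⁻¹ ≡ 406.
x = 516 + 643*((100 − 516)*406 mod 503) = 516 + 643*112 = 72532.
Check: 72532 mod 643 = 516, 72532 mod 503 = 100. ✓

72532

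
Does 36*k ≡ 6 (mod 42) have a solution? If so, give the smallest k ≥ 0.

6

gcd(36, 42) = 6, and 6 | 6, so solutions exist.
Divide through by 6: 6*k = 1 (mod 7).
6⁻¹ ≡ 6 (mod 7).
k ≡ 6*1 ≡ 6 (mod 7).
The smallest non-negative solution is k = 6.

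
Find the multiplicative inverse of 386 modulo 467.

Run the extended Euclidean algorithm:
467 = 1*386 + 81
386 = 4*81 + 62
81 = 1*62 + 19
62 = 3*19 + 5
19 = 3*5 + 4
5 = 1*4 + 1
4 = 4*1 + 0
gcd(386, 467) = 1, so the inverse exists.
Bézout: 1 = −81*467 + 98*386.
So 386⁻¹ ≡ 98 (mod 467).

98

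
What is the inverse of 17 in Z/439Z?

By the extended Euclidean algorithm:
439 = 25*17 + 14
17 = 1*14 + 3
14 = 4*3 + 2
3 = 1*2 + 1
2 = 2*1 + 0
gcd(17, 439) = 1, so the inverse exists.
Back-substitute for 1:
1 = 1*3 − 1*2
  = −1*14 + 5*3
  = 5*17 − 6*14
  = −6*439 + 155*17
So 17⁻¹ ≡ 155 (mod 439).

155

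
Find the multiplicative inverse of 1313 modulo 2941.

999

2941 = 2×1313 + 315
1313 = 4×315 + 53
315 = 5×53 + 50
53 = 1×50 + 3
50 = 16×3 + 2
3 = 1×2 + 1
2 = 2×1 + 0
gcd(1313, 2941) = 1, so the inverse exists.
Back-substitute for 1:
1 = 1×3 − 1×2
  = −1×50 + 17×3
  = 17×53 − 18×50
  = −18×315 + 107×53
  = 107×1313 − 446×315
  = −446×2941 + 999×1313
So 1313⁻¹ ≡ 999 (mod 2941).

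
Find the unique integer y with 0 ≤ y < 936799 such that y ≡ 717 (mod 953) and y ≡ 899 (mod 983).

119842

953⁻¹ mod 983: 953*557 ≡ 1 (mod 983), so 953⁻¹ ≡ 557.
y = 717 + 953*((899 − 717)*557 mod 983) = 717 + 953*125 = 119842.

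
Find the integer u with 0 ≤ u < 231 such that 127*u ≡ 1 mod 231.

By the extended Euclidean algorithm:
231 = 1*127 + 104
127 = 1*104 + 23
104 = 4*23 + 12
23 = 1*12 + 11
12 = 1*11 + 1
11 = 11*1 + 0
gcd(127, 231) = 1, so the inverse exists.
Back-substitute for 1:
1 = 1*12 − 1*11
  = −1*23 + 2*12
  = 2*104 − 9*23
  = −9*127 + 11*104
  = 11*231 − 20*127
So 127⁻¹ ≡ −20 ≡ 211 (mod 231).

211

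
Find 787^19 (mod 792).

211

19 in binary is 10011, i.e. 19 = 16 + 2 + 1.
787^1 ≡ 787 (mod 792)
787^2 ≡ 787^2 = 619369 ≡ 25 (mod 792)
787^4 ≡ 25^2 = 625 (mod 792)
787^8 ≡ 625^2 = 390625 ≡ 169 (mod 792)
787^16 ≡ 169^2 = 28561 ≡ 49 (mod 792)
787^19 = 787^16 × 787^2 × 787^1 ≡ 49 × 25 × 787 (mod 792).
Accumulate the product:
49 × 25 = 1225 ≡ 433
433 × 787 = 340771 ≡ 211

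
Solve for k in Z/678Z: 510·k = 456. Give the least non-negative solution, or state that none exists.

78

gcd(510, 678) = 6, and 6 | 456, so solutions exist.
Divide through by 6: 85·k = 76 (mod 113).
85⁻¹ ≡ 4 (mod 113).
k ≡ 4·76 ≡ 78 (mod 113).
The smallest non-negative solution is k = 78.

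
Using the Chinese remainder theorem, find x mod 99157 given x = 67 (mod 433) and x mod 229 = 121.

433⁻¹ mod 229: 433×174 ≡ 1 (mod 229), so 433⁻¹ ≡ 174.
x = 67 + 433×((121 − 67)×174 mod 229) = 67 + 433×7 = 3098.
Check: 3098 mod 433 = 67, 3098 mod 229 = 121. ✓

3098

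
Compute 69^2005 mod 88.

45

Using repeated squaring:
2005 in binary is 11111010101, i.e. 2005 = 1024 + 512 + 256 + 128 + 64 + 16 + 4 + 1.
69^1 ≡ 69 (mod 88)
69^2 ≡ 69^2 = 4761 ≡ 9 (mod 88)
69^4 ≡ 9^2 = 81 (mod 88)
69^8 ≡ 81^2 = 6561 ≡ 49 (mod 88)
69^16 ≡ 49^2 = 2401 ≡ 25 (mod 88)
69^32 ≡ 25^2 = 625 ≡ 9 (mod 88)
69^64 ≡ 9^2 = 81 (mod 88)
69^128 ≡ 81^2 = 6561 ≡ 49 (mod 88)
69^256 ≡ 49^2 = 2401 ≡ 25 (mod 88)
69^512 ≡ 25^2 = 625 ≡ 9 (mod 88)
69^1024 ≡ 9^2 = 81 (mod 88)
69^2005 = 69^1024 · 69^512 · 69^256 · 69^128 · 69^64 · 69^16 · 69^4 · 69^1 ≡ 81 · 9 · 25 · 49 · 81 · 25 · 81 · 69 (mod 88).
Accumulate the product:
81 · 9 = 729 ≡ 25
25 · 25 = 625 ≡ 9
9 · 49 = 441 ≡ 1
1 · 81 = 81
81 · 25 = 2025 ≡ 1
1 · 81 = 81
81 · 69 = 5589 ≡ 45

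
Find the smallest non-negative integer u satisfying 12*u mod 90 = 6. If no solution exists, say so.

8

gcd(12, 90) = 6, and 6 | 6, so solutions exist.
Divide through by 6: 2*u ≡ 1 mod 15.
2⁻¹ ≡ 8 (mod 15).
u ≡ 8*1 ≡ 8 (mod 15).
The smallest non-negative solution is u = 8.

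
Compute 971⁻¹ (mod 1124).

1124 = 1*971 + 153
971 = 6*153 + 53
153 = 2*53 + 47
53 = 1*47 + 6
47 = 7*6 + 5
6 = 1*5 + 1
5 = 5*1 + 0
gcd(971, 1124) = 1, so the inverse exists.
Back-substitute for 1:
1 = 1*6 − 1*5
  = −1*47 + 8*6
  = 8*53 − 9*47
  = −9*153 + 26*53
  = 26*971 − 165*153
  = −165*1124 + 191*971
So 971⁻¹ ≡ 191 (mod 1124).

191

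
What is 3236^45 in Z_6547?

4349

Using repeated squaring:
45 in binary is 101101, i.e. 45 = 32 + 8 + 4 + 1.
3236^1 ≡ 3236 (mod 6547)
3236^2 ≡ 3236^2 = 10471696 ≡ 3043 (mod 6547)
3236^4 ≡ 3043^2 = 9259849 ≡ 2391 (mod 6547)
3236^8 ≡ 2391^2 = 5716881 ≡ 1350 (mod 6547)
3236^16 ≡ 1350^2 = 1822500 ≡ 2434 (mod 6547)
3236^32 ≡ 2434^2 = 5924356 ≡ 5868 (mod 6547)
3236^45 = 3236^32 · 3236^8 · 3236^4 · 3236^1 ≡ 5868 · 1350 · 2391 · 3236 (mod 6547).
Accumulate the product:
5868 · 1350 = 7921800 ≡ 6477
6477 · 2391 = 15486507 ≡ 2852
2852 · 3236 = 9229072 ≡ 4349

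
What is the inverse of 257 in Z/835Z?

Apply the Euclidean algorithm and back-substitute:
835 = 3·257 + 64
257 = 4·64 + 1
64 = 64·1 + 0
gcd(257, 835) = 1, so the inverse exists.
Back-substitute for 1:
1 = 1·257 − 4·64
  = −4·835 + 13·257
So 257⁻¹ ≡ 13 (mod 835).

13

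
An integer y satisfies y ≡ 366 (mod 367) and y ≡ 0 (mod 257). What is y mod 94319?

367⁻¹ mod 257: 367·250 ≡ 1 (mod 257), so 367⁻¹ ≡ 250.
y = 366 + 367·((0 − 366)·250 mod 257) = 366 + 367·249 = 91749.
Check: 91749 mod 367 = 366, 91749 mod 257 = 0. ✓

91749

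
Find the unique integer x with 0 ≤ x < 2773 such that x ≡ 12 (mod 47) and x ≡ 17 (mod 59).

47⁻¹ mod 59: 47*54 ≡ 1 (mod 59), so 47⁻¹ ≡ 54.
x = 12 + 47*((17 − 12)*54 mod 59) = 12 + 47*34 = 1610.
Check: 1610 mod 47 = 12, 1610 mod 59 = 17. ✓

1610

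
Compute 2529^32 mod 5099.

Using repeated squaring:
2529^1 ≡ 2529 (mod 5099)
2529^2 ≡ 2529^2 = 6395841 ≡ 1695 (mod 5099)
2529^4 ≡ 1695^2 = 2873025 ≡ 2288 (mod 5099)
2529^8 ≡ 2288^2 = 5234944 ≡ 3370 (mod 5099)
2529^16 ≡ 3370^2 = 11356900 ≡ 1427 (mod 5099)
2529^32 ≡ 1427^2 = 2036329 ≡ 1828 (mod 5099)
So 2529^32 ≡ 1828 (mod 5099).

1828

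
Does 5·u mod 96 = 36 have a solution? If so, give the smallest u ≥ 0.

gcd(5, 96) = 1, so a unique solution mod 96 exists.
5⁻¹ ≡ 77 (mod 96).
u ≡ 77·36 ≡ 84 (mod 96).

84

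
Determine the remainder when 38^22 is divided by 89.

55

By square-and-multiply:
22 in binary is 10110, i.e. 22 = 16 + 4 + 2.
38^1 ≡ 38 (mod 89)
38^2 ≡ 38^2 = 1444 ≡ 20 (mod 89)
38^4 ≡ 20^2 = 400 ≡ 44 (mod 89)
38^8 ≡ 44^2 = 1936 ≡ 67 (mod 89)
38^16 ≡ 67^2 = 4489 ≡ 39 (mod 89)
38^22 = 38^16 · 38^4 · 38^2 ≡ 39 · 44 · 20 (mod 89).
Accumulate the product:
39 · 44 = 1716 ≡ 25
25 · 20 = 500 ≡ 55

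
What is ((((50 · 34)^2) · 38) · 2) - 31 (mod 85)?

54

50 · 34 = 1700 ≡ 0 (mod 85)
(0)^2 ≡ 0 (mod 85)
0 · 38 = 0
0 · 2 = 0
0 - 31 = -31 ≡ 54 (mod 85)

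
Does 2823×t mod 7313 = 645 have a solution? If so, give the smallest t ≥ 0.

gcd(2823, 7313) = 1, so a unique solution mod 7313 exists.
2823⁻¹ ≡ 3220 (mod 7313).
t ≡ 3220×645 ≡ 8 (mod 7313).

8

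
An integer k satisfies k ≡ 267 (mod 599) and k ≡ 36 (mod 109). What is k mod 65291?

599⁻¹ mod 109: 599·107 ≡ 1 (mod 109), so 599⁻¹ ≡ 107.
k = 267 + 599·((36 − 267)·107 mod 109) = 267 + 599·26 = 15841.
Check: 15841 mod 599 = 267, 15841 mod 109 = 36. ✓

15841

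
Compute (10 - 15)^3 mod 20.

10 - 15 = -5 ≡ 15 (mod 20)
(15)^3 ≡ 15 (mod 20)

15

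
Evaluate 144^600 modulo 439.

600 in binary is 1001011000, i.e. 600 = 512 + 64 + 16 + 8.
144^1 ≡ 144 (mod 439)
144^2 ≡ 144^2 = 20736 ≡ 103 (mod 439)
144^4 ≡ 103^2 = 10609 ≡ 73 (mod 439)
144^8 ≡ 73^2 = 5329 ≡ 61 (mod 439)
144^16 ≡ 61^2 = 3721 ≡ 209 (mod 439)
144^32 ≡ 209^2 = 43681 ≡ 220 (mod 439)
144^64 ≡ 220^2 = 48400 ≡ 110 (mod 439)
144^128 ≡ 110^2 = 12100 ≡ 247 (mod 439)
144^256 ≡ 247^2 = 61009 ≡ 427 (mod 439)
144^512 ≡ 427^2 = 182329 ≡ 144 (mod 439)
144^600 = 144^512 * 144^64 * 144^16 * 144^8 ≡ 144 * 110 * 209 * 61 (mod 439).
Accumulate the product:
144 * 110 = 15840 ≡ 36
36 * 209 = 7524 ≡ 61
61 * 61 = 3721 ≡ 209

209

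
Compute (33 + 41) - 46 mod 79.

28

33 + 41 = 74
74 - 46 = 28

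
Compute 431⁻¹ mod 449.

By the extended Euclidean algorithm:
449 = 1×431 + 18
431 = 23×18 + 17
18 = 1×17 + 1
17 = 17×1 + 0
gcd(431, 449) = 1, so the inverse exists.
Back-substitute for 1:
1 = 1×18 − 1×17
  = −1×431 + 24×18
  = 24×449 − 25×431
So 431⁻¹ ≡ −25 ≡ 424 (mod 449).

424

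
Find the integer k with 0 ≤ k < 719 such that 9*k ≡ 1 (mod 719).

80

By the extended Euclidean algorithm:
719 = 79*9 + 8
9 = 1*8 + 1
8 = 8*1 + 0
gcd(9, 719) = 1, so the inverse exists.
Bézout: 1 = −1*719 + 80*9.
So 9⁻¹ ≡ 80 (mod 719).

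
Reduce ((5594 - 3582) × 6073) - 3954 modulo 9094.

5594 - 3582 = 2012
2012 × 6073 = 12218876 ≡ 5634 (mod 9094)
5634 - 3954 = 1680

1680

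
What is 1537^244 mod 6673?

3869

By square-and-multiply:
244 in binary is 11110100, i.e. 244 = 128 + 64 + 32 + 16 + 4.
1537^1 ≡ 1537 (mod 6673)
1537^2 ≡ 1537^2 = 2362369 ≡ 127 (mod 6673)
1537^4 ≡ 127^2 = 16129 ≡ 2783 (mod 6673)
1537^8 ≡ 2783^2 = 7745089 ≡ 4409 (mod 6673)
1537^16 ≡ 4409^2 = 19439281 ≡ 832 (mod 6673)
1537^32 ≡ 832^2 = 692224 ≡ 4905 (mod 6673)
1537^64 ≡ 4905^2 = 24059025 ≡ 2860 (mod 6673)
1537^128 ≡ 2860^2 = 8179600 ≡ 5175 (mod 6673)
1537^244 = 1537^128 · 1537^64 · 1537^32 · 1537^16 · 1537^4 ≡ 5175 · 2860 · 4905 · 832 · 2783 (mod 6673).
Accumulate the product:
5175 · 2860 = 14800500 ≡ 6459
6459 · 4905 = 31681395 ≡ 4664
4664 · 832 = 3880448 ≡ 3435
3435 · 2783 = 9559605 ≡ 3869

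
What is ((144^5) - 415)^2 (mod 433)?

(144)^5 ≡ 98 (mod 433)
98 - 415 = -317 ≡ 116 (mod 433)
(116)^2 ≡ 33 (mod 433)

33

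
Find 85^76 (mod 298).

73

Compute successive squares:
76 in binary is 1001100, i.e. 76 = 64 + 8 + 4.
85^1 ≡ 85 (mod 298)
85^2 ≡ 85^2 = 7225 ≡ 73 (mod 298)
85^4 ≡ 73^2 = 5329 ≡ 263 (mod 298)
85^8 ≡ 263^2 = 69169 ≡ 33 (mod 298)
85^16 ≡ 33^2 = 1089 ≡ 195 (mod 298)
85^32 ≡ 195^2 = 38025 ≡ 179 (mod 298)
85^64 ≡ 179^2 = 32041 ≡ 155 (mod 298)
85^76 = 85^64 · 85^8 · 85^4 ≡ 155 · 33 · 263 (mod 298).
Accumulate the product:
155 · 33 = 5115 ≡ 49
49 · 263 = 12887 ≡ 73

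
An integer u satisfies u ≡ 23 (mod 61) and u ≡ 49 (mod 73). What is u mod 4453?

633

61⁻¹ mod 73: 61*6 ≡ 1 (mod 73), so 61⁻¹ ≡ 6.
u = 23 + 61*((49 − 23)*6 mod 73) = 23 + 61*10 = 633.
Check: 633 mod 61 = 23, 633 mod 73 = 49. ✓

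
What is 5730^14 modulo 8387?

14 in binary is 1110, i.e. 14 = 8 + 4 + 2.
5730^1 ≡ 5730 (mod 8387)
5730^2 ≡ 5730^2 = 32832900 ≡ 6182 (mod 8387)
5730^4 ≡ 6182^2 = 38217124 ≡ 5952 (mod 8387)
5730^8 ≡ 5952^2 = 35426304 ≡ 8003 (mod 8387)
5730^14 = 5730^8 · 5730^4 · 5730^2 ≡ 8003 · 5952 · 6182 (mod 8387).
Accumulate the product:
8003 · 5952 = 47633856 ≡ 4083
4083 · 6182 = 25241106 ≡ 4623

4623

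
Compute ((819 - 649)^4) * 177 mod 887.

115

819 - 649 = 170
(170)^4 ≡ 156 (mod 887)
156 * 177 = 27612 ≡ 115 (mod 887)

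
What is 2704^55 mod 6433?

By square-and-multiply:
55 in binary is 110111, i.e. 55 = 32 + 16 + 4 + 2 + 1.
2704^1 ≡ 2704 (mod 6433)
2704^2 ≡ 2704^2 = 7311616 ≡ 3728 (mod 6433)
2704^4 ≡ 3728^2 = 13897984 ≡ 2704 (mod 6433)
2704^8 ≡ 2704^2 = 7311616 ≡ 3728 (mod 6433)
2704^16 ≡ 3728^2 = 13897984 ≡ 2704 (mod 6433)
2704^32 ≡ 2704^2 = 7311616 ≡ 3728 (mod 6433)
2704^55 = 2704^32 × 2704^16 × 2704^4 × 2704^2 × 2704^1 ≡ 3728 × 2704 × 2704 × 3728 × 2704 (mod 6433).
Accumulate the product:
3728 × 2704 = 10080512 ≡ 1
1 × 2704 = 2704
2704 × 3728 = 10080512 ≡ 1
1 × 2704 = 2704

2704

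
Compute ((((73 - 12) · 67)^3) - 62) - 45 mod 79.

73 - 12 = 61
61 · 67 = 4087 ≡ 58 (mod 79)
(58)^3 ≡ 61 (mod 79)
61 - 62 = -1 ≡ 78 (mod 79)
78 - 45 = 33

33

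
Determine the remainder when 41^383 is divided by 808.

241

383 in binary is 101111111, i.e. 383 = 256 + 64 + 32 + 16 + 8 + 4 + 2 + 1.
41^1 ≡ 41 (mod 808)
41^2 ≡ 41^2 = 1681 ≡ 65 (mod 808)
41^4 ≡ 65^2 = 4225 ≡ 185 (mod 808)
41^8 ≡ 185^2 = 34225 ≡ 289 (mod 808)
41^16 ≡ 289^2 = 83521 ≡ 297 (mod 808)
41^32 ≡ 297^2 = 88209 ≡ 137 (mod 808)
41^64 ≡ 137^2 = 18769 ≡ 185 (mod 808)
41^128 ≡ 185^2 = 34225 ≡ 289 (mod 808)
41^256 ≡ 289^2 = 83521 ≡ 297 (mod 808)
41^383 = 41^256 · 41^64 · 41^32 · 41^16 · 41^8 · 41^4 · 41^2 · 41^1 ≡ 297 · 185 · 137 · 297 · 289 · 185 · 65 · 41 (mod 808).
Accumulate the product:
297 · 185 = 54945 ≡ 1
1 · 137 = 137
137 · 297 = 40689 ≡ 289
289 · 289 = 83521 ≡ 297
297 · 185 = 54945 ≡ 1
1 · 65 = 65
65 · 41 = 2665 ≡ 241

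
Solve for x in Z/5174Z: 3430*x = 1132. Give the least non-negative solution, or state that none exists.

gcd(3430, 5174) = 2, and 2 | 1132, so solutions exist.
Divide through by 2: 1715*x = 566 (mod 2587).
1715⁻¹ ≡ 1338 (mod 2587).
x ≡ 1338*566 ≡ 1904 (mod 2587).
The smallest non-negative solution is x = 1904.

1904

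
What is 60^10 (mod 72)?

0

By square-and-multiply:
60^1 ≡ 60 (mod 72)
60^2 ≡ 60^2 = 3600 ≡ 0 (mod 72)
60^4 ≡ 0^2 = 0 (mod 72)
60^8 ≡ 0^2 = 0 (mod 72)
60^10 = 60^8 · 60^2 ≡ 0 · 0 (mod 72).
0 · 0 = 0 ≡ 0 (mod 72).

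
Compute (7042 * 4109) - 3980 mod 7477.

7042 * 4109 = 28935578 ≡ 7065 (mod 7477)
7065 - 3980 = 3085

3085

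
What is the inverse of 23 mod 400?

87

By the extended Euclidean algorithm:
400 = 17·23 + 9
23 = 2·9 + 5
9 = 1·5 + 4
5 = 1·4 + 1
4 = 4·1 + 0
gcd(23, 400) = 1, so the inverse exists.
Bézout: 1 = −5·400 + 87·23.
So 23⁻¹ ≡ 87 (mod 400).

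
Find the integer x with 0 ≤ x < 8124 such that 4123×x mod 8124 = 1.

Apply the Euclidean algorithm and back-substitute:
8124 = 1*4123 + 4001
4123 = 1*4001 + 122
4001 = 32*122 + 97
122 = 1*97 + 25
97 = 3*25 + 22
25 = 1*22 + 3
22 = 7*3 + 1
3 = 3*1 + 0
gcd(4123, 8124) = 1, so the inverse exists.
Back-substitute for 1:
1 = 1*22 − 7*3
  = −7*25 + 8*22
  = 8*97 − 31*25
  = −31*122 + 39*97
  = 39*4001 − 1279*122
  = −1279*4123 + 1318*4001
  = 1318*8124 − 2597*4123
So 4123⁻¹ ≡ −2597 ≡ 5527 (mod 8124).

5527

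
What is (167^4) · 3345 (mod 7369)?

(167)^4 ≡ 5740 (mod 7369)
5740 · 3345 = 19200300 ≡ 4055 (mod 7369)

4055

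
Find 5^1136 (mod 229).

Compute successive squares:
1136 in binary is 10001110000, i.e. 1136 = 1024 + 64 + 32 + 16.
5^1 ≡ 5 (mod 229)
5^2 ≡ 5^2 = 25 (mod 229)
5^4 ≡ 25^2 = 625 ≡ 167 (mod 229)
5^8 ≡ 167^2 = 27889 ≡ 180 (mod 229)
5^16 ≡ 180^2 = 32400 ≡ 111 (mod 229)
5^32 ≡ 111^2 = 12321 ≡ 184 (mod 229)
5^64 ≡ 184^2 = 33856 ≡ 193 (mod 229)
5^128 ≡ 193^2 = 37249 ≡ 151 (mod 229)
5^256 ≡ 151^2 = 22801 ≡ 130 (mod 229)
5^512 ≡ 130^2 = 16900 ≡ 183 (mod 229)
5^1024 ≡ 183^2 = 33489 ≡ 55 (mod 229)
5^1136 = 5^1024 · 5^64 · 5^32 · 5^16 ≡ 55 · 193 · 184 · 111 (mod 229).
Accumulate the product:
55 · 193 = 10615 ≡ 81
81 · 184 = 14904 ≡ 19
19 · 111 = 2109 ≡ 48

48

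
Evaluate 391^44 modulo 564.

61

By square-and-multiply:
391^1 ≡ 391 (mod 564)
391^2 ≡ 391^2 = 152881 ≡ 37 (mod 564)
391^4 ≡ 37^2 = 1369 ≡ 241 (mod 564)
391^8 ≡ 241^2 = 58081 ≡ 553 (mod 564)
391^16 ≡ 553^2 = 305809 ≡ 121 (mod 564)
391^32 ≡ 121^2 = 14641 ≡ 541 (mod 564)
391^44 = 391^32 * 391^8 * 391^4 ≡ 541 * 553 * 241 (mod 564).
Accumulate the product:
541 * 553 = 299173 ≡ 253
253 * 241 = 60973 ≡ 61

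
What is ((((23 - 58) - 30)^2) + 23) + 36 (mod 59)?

23 - 58 = -35 ≡ 24 (mod 59)
24 - 30 = -6 ≡ 53 (mod 59)
(53)^2 ≡ 36 (mod 59)
36 + 23 = 59 ≡ 0 (mod 59)
0 + 36 = 36

36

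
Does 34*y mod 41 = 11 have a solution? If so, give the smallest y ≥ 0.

16

gcd(34, 41) = 1, so a unique solution mod 41 exists.
34⁻¹ ≡ 35 (mod 41).
y ≡ 35*11 ≡ 16 (mod 41).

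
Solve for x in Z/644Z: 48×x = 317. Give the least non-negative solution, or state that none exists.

gcd(48, 644) = 4, and 4 does not divide 317.
So the congruence has no solution.

no solution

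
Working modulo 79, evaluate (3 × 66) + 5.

45

3 × 66 = 198 ≡ 40 (mod 79)
40 + 5 = 45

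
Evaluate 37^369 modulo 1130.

37^1 ≡ 37 (mod 1130)
37^2 ≡ 37^2 = 1369 ≡ 239 (mod 1130)
37^4 ≡ 239^2 = 57121 ≡ 621 (mod 1130)
37^8 ≡ 621^2 = 385641 ≡ 311 (mod 1130)
37^16 ≡ 311^2 = 96721 ≡ 671 (mod 1130)
37^32 ≡ 671^2 = 450241 ≡ 501 (mod 1130)
37^64 ≡ 501^2 = 251001 ≡ 141 (mod 1130)
37^128 ≡ 141^2 = 19881 ≡ 671 (mod 1130)
37^256 ≡ 671^2 = 450241 ≡ 501 (mod 1130)
37^369 = 37^256 * 37^64 * 37^32 * 37^16 * 37^1 ≡ 501 * 141 * 501 * 671 * 37 (mod 1130).
Accumulate the product:
501 * 141 = 70641 ≡ 581
581 * 501 = 291081 ≡ 671
671 * 671 = 450241 ≡ 501
501 * 37 = 18537 ≡ 457

457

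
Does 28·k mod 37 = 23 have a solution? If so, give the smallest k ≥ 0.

gcd(28, 37) = 1, so a unique solution mod 37 exists.
28⁻¹ ≡ 4 (mod 37).
k ≡ 4·23 ≡ 18 (mod 37).

18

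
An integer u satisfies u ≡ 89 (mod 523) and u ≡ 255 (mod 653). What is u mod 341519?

523⁻¹ mod 653: 523×437 ≡ 1 (mod 653), so 523⁻¹ ≡ 437.
u = 89 + 523×((255 − 89)×437 mod 653) = 89 + 523×59 = 30946.

30946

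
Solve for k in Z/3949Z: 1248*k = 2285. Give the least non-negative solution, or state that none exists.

1315

gcd(1248, 3949) = 1, so a unique solution mod 3949 exists.
1248⁻¹ ≡ 1098 (mod 3949).
k ≡ 1098*2285 ≡ 1315 (mod 3949).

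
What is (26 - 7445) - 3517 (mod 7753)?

26 - 7445 = -7419 ≡ 334 (mod 7753)
334 - 3517 = -3183 ≡ 4570 (mod 7753)

4570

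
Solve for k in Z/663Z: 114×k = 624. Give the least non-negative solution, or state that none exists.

gcd(114, 663) = 3, and 3 | 624, so solutions exist.
Divide through by 3: 38×k ≡ 208 (mod 221).
38⁻¹ ≡ 64 (mod 221).
k ≡ 64×208 ≡ 52 (mod 221).
The smallest non-negative solution is k = 52.

52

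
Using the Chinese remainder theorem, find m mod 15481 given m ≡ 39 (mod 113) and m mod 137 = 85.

113⁻¹ mod 137: 113*97 ≡ 1 (mod 137), so 113⁻¹ ≡ 97.
m = 39 + 113*((85 − 39)*97 mod 137) = 39 + 113*78 = 8853.

8853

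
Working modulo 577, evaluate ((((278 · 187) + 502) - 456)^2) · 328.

134

278 · 187 = 51986 ≡ 56 (mod 577)
56 + 502 = 558
558 - 456 = 102
(102)^2 ≡ 18 (mod 577)
18 · 328 = 5904 ≡ 134 (mod 577)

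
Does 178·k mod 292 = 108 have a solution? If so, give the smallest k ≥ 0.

gcd(178, 292) = 2, and 2 | 108, so solutions exist.
Divide through by 2: 89·k = 54 (mod 146).
89⁻¹ ≡ 105 (mod 146).
k ≡ 105·54 ≡ 122 (mod 146).
The smallest non-negative solution is k = 122.

122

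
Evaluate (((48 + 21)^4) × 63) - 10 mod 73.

48 + 21 = 69
(69)^4 ≡ 37 (mod 73)
37 × 63 = 2331 ≡ 68 (mod 73)
68 - 10 = 58

58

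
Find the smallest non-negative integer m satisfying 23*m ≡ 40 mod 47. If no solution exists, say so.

14

gcd(23, 47) = 1, so a unique solution mod 47 exists.
23⁻¹ ≡ 45 (mod 47).
m ≡ 45*40 ≡ 14 (mod 47).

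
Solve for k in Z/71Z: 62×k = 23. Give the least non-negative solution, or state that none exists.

gcd(62, 71) = 1, so a unique solution mod 71 exists.
62⁻¹ ≡ 63 (mod 71).
k ≡ 63×23 ≡ 29 (mod 71).

29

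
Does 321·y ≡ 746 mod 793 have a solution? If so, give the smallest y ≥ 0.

gcd(321, 793) = 1, so a unique solution mod 793 exists.
321⁻¹ ≡ 42 (mod 793).
y ≡ 42·746 ≡ 405 (mod 793).

405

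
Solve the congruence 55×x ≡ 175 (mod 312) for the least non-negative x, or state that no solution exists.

gcd(55, 312) = 1, so a unique solution mod 312 exists.
55⁻¹ ≡ 295 (mod 312).
x ≡ 295×175 ≡ 145 (mod 312).

145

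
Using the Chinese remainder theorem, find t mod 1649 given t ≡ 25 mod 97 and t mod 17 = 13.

97⁻¹ mod 17: 97×10 ≡ 1 (mod 17), so 97⁻¹ ≡ 10.
t = 25 + 97×((13 − 25)×10 mod 17) = 25 + 97×16 = 1577.

1577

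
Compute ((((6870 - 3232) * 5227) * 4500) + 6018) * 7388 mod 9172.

6870 - 3232 = 3638
3638 * 5227 = 19015826 ≡ 2270 (mod 9172)
2270 * 4500 = 10215000 ≡ 6564 (mod 9172)
6564 + 6018 = 12582 ≡ 3410 (mod 9172)
3410 * 7388 = 25193080 ≡ 6768 (mod 9172)

6768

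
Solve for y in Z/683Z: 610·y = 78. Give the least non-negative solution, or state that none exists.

27

gcd(610, 683) = 1, so a unique solution mod 683 exists.
610⁻¹ ≡ 552 (mod 683).
y ≡ 552·78 ≡ 27 (mod 683).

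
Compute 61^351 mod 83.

Compute successive squares:
351 in binary is 101011111, i.e. 351 = 256 + 64 + 16 + 8 + 4 + 2 + 1.
61^1 ≡ 61 (mod 83)
61^2 ≡ 61^2 = 3721 ≡ 69 (mod 83)
61^4 ≡ 69^2 = 4761 ≡ 30 (mod 83)
61^8 ≡ 30^2 = 900 ≡ 70 (mod 83)
61^16 ≡ 70^2 = 4900 ≡ 3 (mod 83)
61^32 ≡ 3^2 = 9 (mod 83)
61^64 ≡ 9^2 = 81 (mod 83)
61^128 ≡ 81^2 = 6561 ≡ 4 (mod 83)
61^256 ≡ 4^2 = 16 (mod 83)
61^351 = 61^256 · 61^64 · 61^16 · 61^8 · 61^4 · 61^2 · 61^1 ≡ 16 · 81 · 3 · 70 · 30 · 69 · 61 (mod 83).
Accumulate the product:
16 · 81 = 1296 ≡ 51
51 · 3 = 153 ≡ 70
70 · 70 = 4900 ≡ 3
3 · 30 = 90 ≡ 7
7 · 69 = 483 ≡ 68
68 · 61 = 4148 ≡ 81

81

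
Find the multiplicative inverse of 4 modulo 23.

By the extended Euclidean algorithm:
23 = 5×4 + 3
4 = 1×3 + 1
3 = 3×1 + 0
gcd(4, 23) = 1, so the inverse exists.
Back-substitute for 1:
1 = 1×4 − 1×3
  = −1×23 + 6×4
So 4⁻¹ ≡ 6 (mod 23).

6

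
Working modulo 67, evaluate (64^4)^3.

(64)^4 ≡ 14 (mod 67)
(14)^3 ≡ 64 (mod 67)

64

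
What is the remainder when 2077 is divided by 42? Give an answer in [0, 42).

19

2077 = 49·42 + 19, so 2077 ≡ 19 (mod 42).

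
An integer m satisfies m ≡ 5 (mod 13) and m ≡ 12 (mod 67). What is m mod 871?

13⁻¹ mod 67: 13·31 ≡ 1 (mod 67), so 13⁻¹ ≡ 31.
m = 5 + 13·((12 − 5)·31 mod 67) = 5 + 13·16 = 213.

213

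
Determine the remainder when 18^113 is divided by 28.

16

113 in binary is 1110001, i.e. 113 = 64 + 32 + 16 + 1.
18^1 ≡ 18 (mod 28)
18^2 ≡ 18^2 = 324 ≡ 16 (mod 28)
18^4 ≡ 16^2 = 256 ≡ 4 (mod 28)
18^8 ≡ 4^2 = 16 (mod 28)
18^16 ≡ 16^2 = 256 ≡ 4 (mod 28)
18^32 ≡ 4^2 = 16 (mod 28)
18^64 ≡ 16^2 = 256 ≡ 4 (mod 28)
18^113 = 18^64 · 18^32 · 18^16 · 18^1 ≡ 4 · 16 · 4 · 18 (mod 28).
Accumulate the product:
4 · 16 = 64 ≡ 8
8 · 4 = 32 ≡ 4
4 · 18 = 72 ≡ 16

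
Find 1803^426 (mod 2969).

1947

By square-and-multiply:
426 in binary is 110101010, i.e. 426 = 256 + 128 + 32 + 8 + 2.
1803^1 ≡ 1803 (mod 2969)
1803^2 ≡ 1803^2 = 3250809 ≡ 2723 (mod 2969)
1803^4 ≡ 2723^2 = 7414729 ≡ 1136 (mod 2969)
1803^8 ≡ 1136^2 = 1290496 ≡ 1950 (mod 2969)
1803^16 ≡ 1950^2 = 3802500 ≡ 2180 (mod 2969)
1803^32 ≡ 2180^2 = 4752400 ≡ 2000 (mod 2969)
1803^64 ≡ 2000^2 = 4000000 ≡ 757 (mod 2969)
1803^128 ≡ 757^2 = 573049 ≡ 32 (mod 2969)
1803^256 ≡ 32^2 = 1024 (mod 2969)
1803^426 = 1803^256 × 1803^128 × 1803^32 × 1803^8 × 1803^2 ≡ 1024 × 32 × 2000 × 1950 × 2723 (mod 2969).
Accumulate the product:
1024 × 32 = 32768 ≡ 109
109 × 2000 = 218000 ≡ 1263
1263 × 1950 = 2462850 ≡ 1549
1549 × 2723 = 4217927 ≡ 1947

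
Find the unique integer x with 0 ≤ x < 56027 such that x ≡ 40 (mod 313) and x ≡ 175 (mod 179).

55128

313⁻¹ mod 179: 313×175 ≡ 1 (mod 179), so 313⁻¹ ≡ 175.
x = 40 + 313×((175 − 40)×175 mod 179) = 40 + 313×176 = 55128.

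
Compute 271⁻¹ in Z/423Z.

64

423 = 1×271 + 152
271 = 1×152 + 119
152 = 1×119 + 33
119 = 3×33 + 20
33 = 1×20 + 13
20 = 1×13 + 7
13 = 1×7 + 6
7 = 1×6 + 1
6 = 6×1 + 0
gcd(271, 423) = 1, so the inverse exists.
Back-substitute for 1:
1 = 1×7 − 1×6
  = −1×13 + 2×7
  = 2×20 − 3×13
  = −3×33 + 5×20
  = 5×119 − 18×33
  = −18×152 + 23×119
  = 23×271 − 41×152
  = −41×423 + 64×271
So 271⁻¹ ≡ 64 (mod 423).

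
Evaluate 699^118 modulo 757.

548

Compute successive squares:
699^1 ≡ 699 (mod 757)
699^2 ≡ 699^2 = 488601 ≡ 336 (mod 757)
699^4 ≡ 336^2 = 112896 ≡ 103 (mod 757)
699^8 ≡ 103^2 = 10609 ≡ 11 (mod 757)
699^16 ≡ 11^2 = 121 (mod 757)
699^32 ≡ 121^2 = 14641 ≡ 258 (mod 757)
699^64 ≡ 258^2 = 66564 ≡ 705 (mod 757)
699^118 = 699^64 * 699^32 * 699^16 * 699^4 * 699^2 ≡ 705 * 258 * 121 * 103 * 336 (mod 757).
Accumulate the product:
705 * 258 = 181890 ≡ 210
210 * 121 = 25410 ≡ 429
429 * 103 = 44187 ≡ 281
281 * 336 = 94416 ≡ 548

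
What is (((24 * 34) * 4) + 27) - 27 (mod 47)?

24 * 34 = 816 ≡ 17 (mod 47)
17 * 4 = 68 ≡ 21 (mod 47)
21 + 27 = 48 ≡ 1 (mod 47)
1 - 27 = -26 ≡ 21 (mod 47)

21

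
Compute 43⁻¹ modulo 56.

43

By the extended Euclidean algorithm:
56 = 1×43 + 13
43 = 3×13 + 4
13 = 3×4 + 1
4 = 4×1 + 0
gcd(43, 56) = 1, so the inverse exists.
Back-substitute for 1:
1 = 1×13 − 3×4
  = −3×43 + 10×13
  = 10×56 − 13×43
So 43⁻¹ ≡ −13 ≡ 43 (mod 56).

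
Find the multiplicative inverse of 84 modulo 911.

141

Run the extended Euclidean algorithm:
911 = 10·84 + 71
84 = 1·71 + 13
71 = 5·13 + 6
13 = 2·6 + 1
6 = 6·1 + 0
gcd(84, 911) = 1, so the inverse exists.
Back-substitute for 1:
1 = 1·13 − 2·6
  = −2·71 + 11·13
  = 11·84 − 13·71
  = −13·911 + 141·84
So 84⁻¹ ≡ 141 (mod 911).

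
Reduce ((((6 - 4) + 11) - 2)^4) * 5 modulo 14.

13

6 - 4 = 2
2 + 11 = 13
13 - 2 = 11
(11)^4 ≡ 11 (mod 14)
11 * 5 = 55 ≡ 13 (mod 14)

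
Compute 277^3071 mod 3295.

858

By square-and-multiply:
3071 in binary is 101111111111, i.e. 3071 = 2048 + 512 + 256 + 128 + 64 + 32 + 16 + 8 + 4 + 2 + 1.
277^1 ≡ 277 (mod 3295)
277^2 ≡ 277^2 = 76729 ≡ 944 (mod 3295)
277^4 ≡ 944^2 = 891136 ≡ 1486 (mod 3295)
277^8 ≡ 1486^2 = 2208196 ≡ 546 (mod 3295)
277^16 ≡ 546^2 = 298116 ≡ 1566 (mod 3295)
277^32 ≡ 1566^2 = 2452356 ≡ 876 (mod 3295)
277^64 ≡ 876^2 = 767376 ≡ 2936 (mod 3295)
277^128 ≡ 2936^2 = 8620096 ≡ 376 (mod 3295)
277^256 ≡ 376^2 = 141376 ≡ 2986 (mod 3295)
277^512 ≡ 2986^2 = 8916196 ≡ 3221 (mod 3295)
277^1024 ≡ 3221^2 = 10374841 ≡ 2181 (mod 3295)
277^2048 ≡ 2181^2 = 4756761 ≡ 2076 (mod 3295)
277^3071 = 277^2048 × 277^512 × 277^256 × 277^128 × 277^64 × 277^32 × 277^16 × 277^8 × 277^4 × 277^2 × 277^1 ≡ 2076 × 3221 × 2986 × 376 × 2936 × 876 × 1566 × 546 × 1486 × 944 × 277 (mod 3295).
Accumulate the product:
2076 × 3221 = 6686796 ≡ 1241
1241 × 2986 = 3705626 ≡ 2046
2046 × 376 = 769296 ≡ 1561
1561 × 2936 = 4583096 ≡ 3046
3046 × 876 = 2668296 ≡ 2641
2641 × 1566 = 4135806 ≡ 581
581 × 546 = 317226 ≡ 906
906 × 1486 = 1346316 ≡ 1956
1956 × 944 = 1846464 ≡ 1264
1264 × 277 = 350128 ≡ 858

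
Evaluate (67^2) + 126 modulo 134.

59

(67)^2 ≡ 67 (mod 134)
67 + 126 = 193 ≡ 59 (mod 134)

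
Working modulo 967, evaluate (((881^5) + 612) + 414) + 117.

(881)^5 ≡ 127 (mod 967)
127 + 612 = 739
739 + 414 = 1153 ≡ 186 (mod 967)
186 + 117 = 303

303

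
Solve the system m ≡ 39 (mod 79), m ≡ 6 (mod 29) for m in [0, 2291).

1224

79⁻¹ mod 29: 79·18 ≡ 1 (mod 29), so 79⁻¹ ≡ 18.
m = 39 + 79·((6 − 39)·18 mod 29) = 39 + 79·15 = 1224.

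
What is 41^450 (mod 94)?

450 in binary is 111000010, i.e. 450 = 256 + 128 + 64 + 2.
41^1 ≡ 41 (mod 94)
41^2 ≡ 41^2 = 1681 ≡ 83 (mod 94)
41^4 ≡ 83^2 = 6889 ≡ 27 (mod 94)
41^8 ≡ 27^2 = 729 ≡ 71 (mod 94)
41^16 ≡ 71^2 = 5041 ≡ 59 (mod 94)
41^32 ≡ 59^2 = 3481 ≡ 3 (mod 94)
41^64 ≡ 3^2 = 9 (mod 94)
41^128 ≡ 9^2 = 81 (mod 94)
41^256 ≡ 81^2 = 6561 ≡ 75 (mod 94)
41^450 = 41^256 × 41^128 × 41^64 × 41^2 ≡ 75 × 81 × 9 × 83 (mod 94).
Accumulate the product:
75 × 81 = 6075 ≡ 59
59 × 9 = 531 ≡ 61
61 × 83 = 5063 ≡ 81

81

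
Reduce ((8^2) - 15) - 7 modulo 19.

4

(8)^2 ≡ 7 (mod 19)
7 - 15 = -8 ≡ 11 (mod 19)
11 - 7 = 4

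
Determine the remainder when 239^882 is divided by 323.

1

Compute successive squares:
239^1 ≡ 239 (mod 323)
239^2 ≡ 239^2 = 57121 ≡ 273 (mod 323)
239^4 ≡ 273^2 = 74529 ≡ 239 (mod 323)
239^8 ≡ 239^2 = 57121 ≡ 273 (mod 323)
239^16 ≡ 273^2 = 74529 ≡ 239 (mod 323)
239^32 ≡ 239^2 = 57121 ≡ 273 (mod 323)
239^64 ≡ 273^2 = 74529 ≡ 239 (mod 323)
239^128 ≡ 239^2 = 57121 ≡ 273 (mod 323)
239^256 ≡ 273^2 = 74529 ≡ 239 (mod 323)
239^512 ≡ 239^2 = 57121 ≡ 273 (mod 323)
239^882 = 239^512 × 239^256 × 239^64 × 239^32 × 239^16 × 239^2 ≡ 273 × 239 × 239 × 273 × 239 × 273 (mod 323).
Accumulate the product:
273 × 239 = 65247 ≡ 1
1 × 239 = 239
239 × 273 = 65247 ≡ 1
1 × 239 = 239
239 × 273 = 65247 ≡ 1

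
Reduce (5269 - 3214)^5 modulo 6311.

5269 - 3214 = 2055
(2055)^5 ≡ 364 (mod 6311)

364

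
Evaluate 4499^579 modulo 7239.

6092

4499^1 ≡ 4499 (mod 7239)
4499^2 ≡ 4499^2 = 20241001 ≡ 757 (mod 7239)
4499^4 ≡ 757^2 = 573049 ≡ 1168 (mod 7239)
4499^8 ≡ 1168^2 = 1364224 ≡ 3292 (mod 7239)
4499^16 ≡ 3292^2 = 10837264 ≡ 481 (mod 7239)
4499^32 ≡ 481^2 = 231361 ≡ 6952 (mod 7239)
4499^64 ≡ 6952^2 = 48330304 ≡ 2740 (mod 7239)
4499^128 ≡ 2740^2 = 7507600 ≡ 757 (mod 7239)
4499^256 ≡ 757^2 = 573049 ≡ 1168 (mod 7239)
4499^512 ≡ 1168^2 = 1364224 ≡ 3292 (mod 7239)
4499^579 = 4499^512 * 4499^64 * 4499^2 * 4499^1 ≡ 3292 * 2740 * 757 * 4499 (mod 7239).
Accumulate the product:
3292 * 2740 = 9020080 ≡ 286
286 * 757 = 216502 ≡ 6571
6571 * 4499 = 29562929 ≡ 6092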